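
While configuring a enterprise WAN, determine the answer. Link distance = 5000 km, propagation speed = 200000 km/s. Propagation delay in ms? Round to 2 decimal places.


Given: distance = 5000 km, speed = 200000 km/s
Delay = distance / speed = 5000 / 200000 seconds
Delay in ms = 5000 * 1000 / 200000
Delay = 25.0000 ms
Rounded to 2 dp = 25.00 ms

25.00


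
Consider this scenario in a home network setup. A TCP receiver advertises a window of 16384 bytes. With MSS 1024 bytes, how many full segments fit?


Given: RWND = 16384 bytes, MSS = 1024 bytes
Full segments = floor(RWND / MSS)
Full segments = floor(16384 / 1024)
Full segments = floor(16.0) = 16

16


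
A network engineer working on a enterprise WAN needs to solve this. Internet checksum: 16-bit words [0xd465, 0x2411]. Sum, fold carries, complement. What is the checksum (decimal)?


Given words: [0xd465, 0x2411]
Step 1: Sum all words
Raw sum = 54373 + 9233 = 63606
One's complement = ~63606 & 0xFFFF = 1929

1929


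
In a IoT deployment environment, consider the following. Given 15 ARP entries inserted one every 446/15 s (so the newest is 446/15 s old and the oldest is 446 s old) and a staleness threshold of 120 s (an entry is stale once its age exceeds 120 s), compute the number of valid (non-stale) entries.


Ages are k * 446/15 s for k = 1..15 (spacing = 29.7333 s).
Entry k is valid iff k * 446/15 <= 120 iff k <= 15 * 120 / 446 = 4.0359
n_valid = floor(4.0359) = 4
(n_stale = 15 - 4 = 11)

4


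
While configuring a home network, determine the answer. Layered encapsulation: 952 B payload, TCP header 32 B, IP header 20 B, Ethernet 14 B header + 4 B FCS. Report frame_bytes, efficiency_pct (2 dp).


TCP segment = 952 + 32 = 984 B
IP packet = 984 + 20 = 1004 B
Ethernet frame = 1004 + 14 + 4 = 1022 B
Efficiency = app / frame = 952 / 1022 = 0.931507 = 93.1507% -> 93.15% (2 dp)

1022, 93.15


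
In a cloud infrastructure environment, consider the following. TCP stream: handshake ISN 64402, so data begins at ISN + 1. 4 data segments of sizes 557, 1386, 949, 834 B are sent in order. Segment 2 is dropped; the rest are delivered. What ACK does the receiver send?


SYN uses sequence number 64402; first data byte = ISN + 1 = 64403.
Segment 1: SEQ = 64403, len = 557 B, covers [64403, 64959]
Segment 2: SEQ = 64960, len = 1386 B, covers [64960, 66345] [LOST]
Segment 3: SEQ = 66346, len = 949 B, covers [66346, 67294]
Segment 4: SEQ = 67295, len = 834 B, covers [67295, 68128]
In-order data received: bytes [64403, 64959] (segments 1..1).
Segment 2 missing -> gap begins at byte 64960; later segments buffered out of order.
Cumulative ACK = next expected in-order byte = 64403 + 557 = 64960

64960


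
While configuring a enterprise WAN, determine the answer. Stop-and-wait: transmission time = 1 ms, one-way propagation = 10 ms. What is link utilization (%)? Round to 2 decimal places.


Given: Ttrans = 1 ms, Tprop = 10 ms
RTT = 2 * Tprop = 2 * 10 = 20 ms
U = Ttrans / (Ttrans + RTT)
U = 1 / (1 + 20)
U = 1 / 21 = 0.047619
U% = 4.76%

4.76


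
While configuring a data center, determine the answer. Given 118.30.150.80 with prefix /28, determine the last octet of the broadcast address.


Given: IP = 118.30.150.80, prefix = /28
Host bits = 32 - 28 = 4
Network last octet = 80 AND mask = 80
Host part size = 2^4 - 1 = 15
Broadcast last octet = 80 OR 15 = 95

95


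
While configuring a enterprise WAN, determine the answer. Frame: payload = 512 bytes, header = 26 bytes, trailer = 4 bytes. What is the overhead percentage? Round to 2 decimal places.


Given: payload = 512 B, header = 26 B, trailer = 4 B
Overhead bytes = header + trailer = 26 + 4 = 30
Total frame = payload + overhead = 512 + 30 = 542
Overhead % = 30 / 542 * 100 = 5.5351% -> 5.54% (2 dp)

5.54


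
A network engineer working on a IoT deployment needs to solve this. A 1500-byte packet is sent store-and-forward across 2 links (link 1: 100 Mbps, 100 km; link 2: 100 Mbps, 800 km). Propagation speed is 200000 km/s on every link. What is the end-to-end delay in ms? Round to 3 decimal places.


Packet = 1500 bytes = 12000 bits. Store-and-forward: sum (t_trans + t_prop) per link.
Link 1: t_trans = 12000/(100*10^6) s = 0.1200 ms; t_prop = 100/200000 s = 0.5000 ms; subtotal = 0.6200 ms
Link 2: t_trans = 12000/(100*10^6) s = 0.1200 ms; t_prop = 800/200000 s = 4.0000 ms; subtotal = 4.1200 ms
End-to-end = 0.6200 + 4.1200 = 4.7400 ms -> 4.740 ms (3 dp)

4.740


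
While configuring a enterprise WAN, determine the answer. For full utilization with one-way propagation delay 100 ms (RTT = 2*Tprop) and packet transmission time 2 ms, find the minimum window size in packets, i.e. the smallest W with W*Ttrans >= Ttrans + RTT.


Given: Ttrans = 2 ms, RTT = 200 ms (= 2 * Tprop, Tprop = 100 ms)
Time until first ACK returns = Ttrans + RTT = 2 + 200 = 202 ms
Need W * Ttrans >= Ttrans + RTT  ->  W >= (Ttrans + RTT) / Ttrans
(Ttrans + RTT) / Ttrans = 202 / 2 = 101
W_min = ceil(101) = 101

101


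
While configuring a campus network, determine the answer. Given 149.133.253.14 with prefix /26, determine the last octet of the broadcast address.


Given: IP = 149.133.253.14, prefix = /26
Host bits = 32 - 26 = 6
Network last octet = 14 AND mask = 0
Host part size = 2^6 - 1 = 63
Broadcast last octet = 0 OR 63 = 63

63


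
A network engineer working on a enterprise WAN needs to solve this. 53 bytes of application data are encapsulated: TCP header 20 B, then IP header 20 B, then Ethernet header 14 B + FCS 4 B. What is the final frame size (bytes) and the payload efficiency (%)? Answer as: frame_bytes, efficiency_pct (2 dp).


TCP segment = 53 + 20 = 73 B
IP packet = 73 + 20 = 93 B
Ethernet frame = 93 + 14 + 4 = 111 B
Efficiency = app / frame = 53 / 111 = 0.477477 = 47.7477% -> 47.75% (2 dp)

111, 47.75


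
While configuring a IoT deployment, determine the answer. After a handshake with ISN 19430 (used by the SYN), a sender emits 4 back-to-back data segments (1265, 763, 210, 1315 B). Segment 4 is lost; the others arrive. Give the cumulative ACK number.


SYN uses sequence number 19430; first data byte = ISN + 1 = 19431.
Segment 1: SEQ = 19431, len = 1265 B, covers [19431, 20695]
Segment 2: SEQ = 20696, len = 763 B, covers [20696, 21458]
Segment 3: SEQ = 21459, len = 210 B, covers [21459, 21668]
Segment 4: SEQ = 21669, len = 1315 B, covers [21669, 22983] [LOST]
In-order data received: bytes [19431, 21668] (segments 1..3).
Segment 4 missing -> gap begins at byte 21669.
Cumulative ACK = next expected in-order byte = 19431 + 1265 + 763 + 210 = 21669

21669


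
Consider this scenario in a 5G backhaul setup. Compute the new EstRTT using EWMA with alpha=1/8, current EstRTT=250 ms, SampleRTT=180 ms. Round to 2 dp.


Given: EstRTT = 250 ms, SampleRTT = 180 ms, alpha = 1/8
New EstRTT = (1 - alpha) * EstRTT + alpha * SampleRTT
(7/8) * 250 = 218.75
(1/8) * 180 = 22.5
New EstRTT = 218.75 + 22.5 = 241.25 ms -> 241.25 ms (2 dp)

241.25


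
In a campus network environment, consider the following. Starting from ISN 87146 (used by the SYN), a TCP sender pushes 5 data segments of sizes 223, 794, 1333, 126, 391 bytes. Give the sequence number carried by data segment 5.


The SYN occupies sequence number ISN = 87146, so the first data byte is ISN + 1 = 87147.
SEQ of data segment i = (ISN + 1) + sum of payload sizes of segments 1..i-1.
Segment 1: SEQ = 87147, payload = 223 bytes
Segment 2: SEQ = 87370, payload = 794 bytes
Segment 3: SEQ = 88164, payload = 1333 bytes
Segment 4: SEQ = 89497, payload = 126 bytes
Segment 5: SEQ = 89623, payload = 391 bytes
SEQ of segment 5 = 87147 + 223 + 794 + 1333 + 126 = 89623

89623


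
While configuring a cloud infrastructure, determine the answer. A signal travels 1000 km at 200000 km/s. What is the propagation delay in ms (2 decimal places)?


Given: distance = 1000 km, speed = 200000 km/s
Delay = distance / speed = 1000 / 200000 seconds
Delay in ms = 1000 * 1000 / 200000
Delay = 5.0000 ms
Rounded to 2 dp = 5.00 ms

5.00


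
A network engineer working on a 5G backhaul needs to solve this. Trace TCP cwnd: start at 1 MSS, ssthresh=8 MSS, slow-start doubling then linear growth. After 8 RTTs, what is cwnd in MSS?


RTT 0: cwnd = 1 MSS (initial)
RTT 1: cwnd = 2 MSS (slow start, doubled)
RTT 2: cwnd = 4 MSS (slow start, doubled)
RTT 3: cwnd = 8 MSS (slow start, doubled)
RTT 4: cwnd = 9 MSS (congestion avoidance, +1)
RTT 5: cwnd = 10 MSS (congestion avoidance, +1)
RTT 6: cwnd = 11 MSS (congestion avoidance, +1)
RTT 7: cwnd = 12 MSS (congestion avoidance, +1)
RTT 8: cwnd = 13 MSS (congestion avoidance, +1)

13


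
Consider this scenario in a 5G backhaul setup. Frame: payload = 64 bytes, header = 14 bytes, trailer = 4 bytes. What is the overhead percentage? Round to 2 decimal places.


Given: payload = 64 B, header = 14 B, trailer = 4 B
Overhead bytes = header + trailer = 14 + 4 = 18
Total frame = payload + overhead = 64 + 18 = 82
Overhead % = 18 / 82 * 100 = 21.9512% -> 21.95% (2 dp)

21.95


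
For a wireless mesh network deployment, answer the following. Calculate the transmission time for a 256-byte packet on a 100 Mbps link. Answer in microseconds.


Given: packet = 256 bytes, bandwidth = 100 Mbps
Packet in bits = 256 * 8 = 2048 bits
Bandwidth = 100 * 10^6 = 100000000 bps
Time = 2048 / 100000000 seconds
Time in us = 2048 * 10^6 / 100000000 = 20.48

20.48


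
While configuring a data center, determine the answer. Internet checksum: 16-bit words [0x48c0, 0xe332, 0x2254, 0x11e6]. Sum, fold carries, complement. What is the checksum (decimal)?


Given words: [0x48c0, 0xe332, 0x2254, 0x11e6]
Step 1: Sum all words
Raw sum = 18624 + 58162 + 8788 + 4582 = 90156
Step 2: Fold carry: (24620 + 1) = 24621
One's complement = ~24621 & 0xFFFF = 40914

40914


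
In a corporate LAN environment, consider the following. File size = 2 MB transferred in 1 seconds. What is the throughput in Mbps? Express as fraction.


Given: file = 2 MB, time = 1 s
File in Mb = 2 * 8 = 16 Mb
Throughput = 16 / 1 Mbps
Throughput = 16 Mbps

16


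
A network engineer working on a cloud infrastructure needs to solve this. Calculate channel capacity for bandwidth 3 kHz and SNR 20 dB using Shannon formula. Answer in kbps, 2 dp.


Given: B = 3 kHz, SNR = 20 dB
SNR linear = 10^(20/10) = 100
1 + SNR = 101
log2(101) = 6.6582114828
C = 3 * 1000 * 6.6582114828 = 19974.6344 bps
C = 19.974634 kbps -> 19.97 kbps (2 dp)

19.97


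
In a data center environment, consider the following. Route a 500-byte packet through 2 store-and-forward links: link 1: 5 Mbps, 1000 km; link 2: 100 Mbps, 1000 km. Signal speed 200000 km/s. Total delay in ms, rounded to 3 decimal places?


Packet = 500 bytes = 4000 bits. Store-and-forward: sum (t_trans + t_prop) per link.
Link 1: t_trans = 4000/(5*10^6) s = 0.8000 ms; t_prop = 1000/200000 s = 5.0000 ms; subtotal = 5.8000 ms
Link 2: t_trans = 4000/(100*10^6) s = 0.0400 ms; t_prop = 1000/200000 s = 5.0000 ms; subtotal = 5.0400 ms
End-to-end = 5.8000 + 5.0400 = 10.8400 ms -> 10.840 ms (3 dp)

10.840


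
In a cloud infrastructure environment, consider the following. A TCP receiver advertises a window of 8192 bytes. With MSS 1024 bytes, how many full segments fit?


Given: RWND = 8192 bytes, MSS = 1024 bytes
Full segments = floor(RWND / MSS)
Full segments = floor(8192 / 1024)
Full segments = floor(8.0) = 8

8


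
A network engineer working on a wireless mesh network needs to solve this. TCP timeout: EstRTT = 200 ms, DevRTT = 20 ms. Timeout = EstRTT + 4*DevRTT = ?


Given: EstRTT = 200 ms, DevRTT = 20 ms
Timeout = EstRTT + 4 * DevRTT
4 * DevRTT = 4 * 20 = 80
Timeout = 200 + 80 = 280 ms

280


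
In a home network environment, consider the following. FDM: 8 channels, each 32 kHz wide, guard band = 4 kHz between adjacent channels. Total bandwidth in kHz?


Given: 8 channels, 32 kHz each, guard = 4 kHz
Channel bandwidth = 8 * 32 = 256 kHz
Guard bands = 7 gaps * 4 kHz = 28 kHz
Total = 256 + 28 = 284 kHz

284


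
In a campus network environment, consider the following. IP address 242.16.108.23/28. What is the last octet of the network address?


Given: IP = 242.16.108.23, prefix = /28
Subnet mask = 255.255.255.240
Last octet of IP: 23
Last octet of mask: 240
Network last octet = 23 AND 240 = 16

16


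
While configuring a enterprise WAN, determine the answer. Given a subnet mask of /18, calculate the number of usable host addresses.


Given: subnet mask /18
Host bits = 32 - 18 = 14
Total addresses = 2^14 = 16384
Usable hosts = 16384 - 2 (network + broadcast) = 16382

16382


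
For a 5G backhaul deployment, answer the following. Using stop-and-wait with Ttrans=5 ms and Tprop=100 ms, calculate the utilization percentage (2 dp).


Given: Ttrans = 5 ms, Tprop = 100 ms
RTT = 2 * Tprop = 2 * 100 = 200 ms
U = Ttrans / (Ttrans + RTT)
U = 5 / (5 + 200)
U = 5 / 205 = 0.02439
U% = 2.44%

2.44


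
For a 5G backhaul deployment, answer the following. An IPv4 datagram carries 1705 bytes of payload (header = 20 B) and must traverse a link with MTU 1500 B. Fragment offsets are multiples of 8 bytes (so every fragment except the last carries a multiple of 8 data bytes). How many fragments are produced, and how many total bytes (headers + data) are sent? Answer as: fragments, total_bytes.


Max data per non-final fragment = floor((MTU - header)/8)*8 = floor((1500 - 20)/8)*8 = floor(1480/8)*8 = 1480 B
Final fragment needs no 8-byte alignment: it can carry up to MTU - header = 1480 B
Non-final fragments needed = ceil((payload - 1480) / 1480) = ceil(225/1480) = ceil(0.1520) = 1
Number of fragments = 1 + 1 = 2
Fragment sizes (data): 1 * 1480 B + 225 B (last, 225 <= 1480 OK)
Total bytes sent = payload + n_frags * header = 1705 + 2*20 = 1705 + 40 = 1745 B

2, 1745


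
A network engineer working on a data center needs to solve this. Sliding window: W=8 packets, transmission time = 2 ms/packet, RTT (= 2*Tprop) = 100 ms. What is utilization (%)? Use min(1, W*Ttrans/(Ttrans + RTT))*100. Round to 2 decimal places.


Given: W = 8, Ttrans = 2 ms, RTT = 100 ms (= 2 * Tprop, Tprop = 50 ms)
Cycle time = Ttrans + RTT = 2 + 100 = 102 ms (first packet sent until its ACK returns)
W * Ttrans = 8 * 2 = 16 ms of sending per cycle
W * Ttrans / (Ttrans + RTT) = 16 / 102 = 0.156863
U = min(1, 0.156863) = 0.156863
U% = 15.69%

15.69


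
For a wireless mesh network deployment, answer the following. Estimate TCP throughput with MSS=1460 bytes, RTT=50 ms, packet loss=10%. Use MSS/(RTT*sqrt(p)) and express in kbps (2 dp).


Given: MSS = 1460 bytes, RTT = 50 ms, loss = 10%
RTT in seconds = 50 / 1000 = 0.05
Loss rate = 10% = 0.1
sqrt(loss) = sqrt(0.1) = 0.316227766017
Throughput (bytes/s) = 1460 / (0.05 * 0.316227766017) = 92338.5077
Throughput (kbps) = 92338.5077 * 8 / 1000 = 738.708061 -> 738.71 kbps (2 dp)

738.71


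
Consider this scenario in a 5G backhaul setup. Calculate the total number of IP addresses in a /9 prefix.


Given: CIDR prefix /9
Host bits = 32 - 9 = 23
Total addresses = 2^23 = 8388608

8388608


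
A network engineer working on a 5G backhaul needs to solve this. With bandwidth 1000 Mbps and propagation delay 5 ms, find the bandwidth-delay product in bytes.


Given: bandwidth = 1000 Mbps, delay = 5 ms
BDP in bits = 1000 * 10^6 * 5 / 1000
BDP in bits = 5000000
BDP in bytes = 5000000 / 8 = 625000

625000


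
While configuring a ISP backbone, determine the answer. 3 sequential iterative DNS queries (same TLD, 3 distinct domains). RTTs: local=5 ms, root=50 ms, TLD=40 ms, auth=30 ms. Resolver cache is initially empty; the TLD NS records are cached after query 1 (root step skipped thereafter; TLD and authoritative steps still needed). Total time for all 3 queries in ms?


Lookup 1 (cold cache): local + root + TLD + auth = 5 + 50 + 40 + 30 = 125 ms
Lookups 2..3 (TLD NS cached -> skip root; new domain -> still ask TLD and auth): local + TLD + auth = 5 + 40 + 30 = 75 ms each
Remaining 2 lookups: 2 * 75 = 150 ms
Total = 125 + 150 = 275 ms

275


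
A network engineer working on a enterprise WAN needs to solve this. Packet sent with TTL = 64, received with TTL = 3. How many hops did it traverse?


Given: initial TTL = 64, received TTL = 3
Hops = initial TTL - received TTL
Hops = 64 - 3 = 61

61


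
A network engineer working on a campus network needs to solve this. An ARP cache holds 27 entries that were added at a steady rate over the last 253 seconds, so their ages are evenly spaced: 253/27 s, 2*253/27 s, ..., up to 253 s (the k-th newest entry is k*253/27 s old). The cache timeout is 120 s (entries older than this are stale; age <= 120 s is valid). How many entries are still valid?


Ages are k * 253/27 s for k = 1..27 (spacing = 9.3704 s).
Entry k is valid iff k * 253/27 <= 120 iff k <= 27 * 120 / 253 = 12.8063
n_valid = floor(12.8063) = 12
(n_stale = 27 - 12 = 15)

12


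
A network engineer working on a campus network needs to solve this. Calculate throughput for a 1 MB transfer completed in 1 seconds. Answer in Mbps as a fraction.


Given: file = 1 MB, time = 1 s
File in Mb = 1 * 8 = 8 Mb
Throughput = 8 / 1 Mbps
Throughput = 8 Mbps

8


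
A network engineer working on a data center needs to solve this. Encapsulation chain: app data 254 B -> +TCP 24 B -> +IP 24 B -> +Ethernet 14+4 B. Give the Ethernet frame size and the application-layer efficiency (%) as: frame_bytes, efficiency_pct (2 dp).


TCP segment = 254 + 24 = 278 B
IP packet = 278 + 24 = 302 B
Ethernet frame = 302 + 14 + 4 = 320 B
Efficiency = app / frame = 254 / 320 = 0.793750 = 79.3750% -> 79.38% (2 dp)

320, 79.38


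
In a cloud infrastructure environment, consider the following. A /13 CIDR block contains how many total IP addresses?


Given: CIDR prefix /13
Host bits = 32 - 13 = 19
Total addresses = 2^19 = 524288

524288


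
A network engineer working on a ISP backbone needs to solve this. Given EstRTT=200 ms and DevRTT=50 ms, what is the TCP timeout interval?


Given: EstRTT = 200 ms, DevRTT = 50 ms
Timeout = EstRTT + 4 * DevRTT
4 * DevRTT = 4 * 50 = 200
Timeout = 200 + 200 = 400 ms

400


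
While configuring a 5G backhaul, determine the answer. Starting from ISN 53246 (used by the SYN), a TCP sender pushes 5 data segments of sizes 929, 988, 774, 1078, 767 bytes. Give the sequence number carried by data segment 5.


The SYN occupies sequence number ISN = 53246, so the first data byte is ISN + 1 = 53247.
SEQ of data segment i = (ISN + 1) + sum of payload sizes of segments 1..i-1.
Segment 1: SEQ = 53247, payload = 929 bytes
Segment 2: SEQ = 54176, payload = 988 bytes
Segment 3: SEQ = 55164, payload = 774 bytes
Segment 4: SEQ = 55938, payload = 1078 bytes
Segment 5: SEQ = 57016, payload = 767 bytes
SEQ of segment 5 = 53247 + 929 + 988 + 774 + 1078 = 57016

57016


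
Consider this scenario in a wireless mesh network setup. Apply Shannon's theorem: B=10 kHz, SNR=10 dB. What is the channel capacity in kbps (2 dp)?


Given: B = 10 kHz, SNR = 10 dB
SNR linear = 10^(10/10) = 10
1 + SNR = 11
log2(11) = 3.4594316186
C = 10 * 1000 * 3.4594316186 = 34594.3162 bps
C = 34.594316 kbps -> 34.59 kbps (2 dp)

34.59


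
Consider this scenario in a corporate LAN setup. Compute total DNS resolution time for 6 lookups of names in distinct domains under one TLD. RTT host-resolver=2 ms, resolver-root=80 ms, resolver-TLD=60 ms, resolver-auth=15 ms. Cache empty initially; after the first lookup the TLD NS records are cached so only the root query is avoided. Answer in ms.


Lookup 1 (cold cache): local + root + TLD + auth = 2 + 80 + 60 + 15 = 157 ms
Lookups 2..6 (TLD NS cached -> skip root; new domain -> still ask TLD and auth): local + TLD + auth = 2 + 60 + 15 = 77 ms each
Remaining 5 lookups: 5 * 77 = 385 ms
Total = 157 + 385 = 542 ms

542


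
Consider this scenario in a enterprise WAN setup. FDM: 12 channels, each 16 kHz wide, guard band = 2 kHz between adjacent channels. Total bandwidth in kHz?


Given: 12 channels, 16 kHz each, guard = 2 kHz
Channel bandwidth = 12 * 16 = 192 kHz
Guard bands = 11 gaps * 2 kHz = 22 kHz
Total = 192 + 22 = 214 kHz

214


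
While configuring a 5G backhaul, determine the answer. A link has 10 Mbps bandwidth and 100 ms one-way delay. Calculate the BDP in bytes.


Given: bandwidth = 10 Mbps, delay = 100 ms
BDP in bits = 10 * 10^6 * 100 / 1000
BDP in bits = 1000000
BDP in bytes = 1000000 / 8 = 125000

125000


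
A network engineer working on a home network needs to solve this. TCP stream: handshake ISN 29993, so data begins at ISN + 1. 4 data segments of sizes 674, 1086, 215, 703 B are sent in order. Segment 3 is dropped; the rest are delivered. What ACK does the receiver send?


SYN uses sequence number 29993; first data byte = ISN + 1 = 29994.
Segment 1: SEQ = 29994, len = 674 B, covers [29994, 30667]
Segment 2: SEQ = 30668, len = 1086 B, covers [30668, 31753]
Segment 3: SEQ = 31754, len = 215 B, covers [31754, 31968] [LOST]
Segment 4: SEQ = 31969, len = 703 B, covers [31969, 32671]
In-order data received: bytes [29994, 31753] (segments 1..2).
Segment 3 missing -> gap begins at byte 31754; later segments buffered out of order.
Cumulative ACK = next expected in-order byte = 29994 + 674 + 1086 = 31754

31754


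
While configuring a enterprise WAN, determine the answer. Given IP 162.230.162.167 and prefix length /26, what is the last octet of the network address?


Given: IP = 162.230.162.167, prefix = /26
Subnet mask = 255.255.255.192
Last octet of IP: 167
Last octet of mask: 192
Network last octet = 167 AND 192 = 128

128


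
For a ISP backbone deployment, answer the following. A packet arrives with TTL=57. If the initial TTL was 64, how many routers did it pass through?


Given: initial TTL = 64, received TTL = 57
Hops = initial TTL - received TTL
Hops = 64 - 57 = 7

7


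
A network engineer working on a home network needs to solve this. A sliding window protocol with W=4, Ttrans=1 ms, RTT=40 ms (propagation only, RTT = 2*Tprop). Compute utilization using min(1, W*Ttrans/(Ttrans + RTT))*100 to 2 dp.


Given: W = 4, Ttrans = 1 ms, RTT = 40 ms (= 2 * Tprop, Tprop = 20 ms)
Cycle time = Ttrans + RTT = 1 + 40 = 41 ms (first packet sent until its ACK returns)
W * Ttrans = 4 * 1 = 4 ms of sending per cycle
W * Ttrans / (Ttrans + RTT) = 4 / 41 = 0.097561
U = min(1, 0.097561) = 0.097561
U% = 9.76%

9.76


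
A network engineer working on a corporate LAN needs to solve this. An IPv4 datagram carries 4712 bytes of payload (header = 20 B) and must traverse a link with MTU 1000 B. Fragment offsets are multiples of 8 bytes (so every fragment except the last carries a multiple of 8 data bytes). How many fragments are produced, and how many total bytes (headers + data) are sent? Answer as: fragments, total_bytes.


Max data per non-final fragment = floor((MTU - header)/8)*8 = floor((1000 - 20)/8)*8 = floor(980/8)*8 = 976 B
Final fragment needs no 8-byte alignment: it can carry up to MTU - header = 980 B
Non-final fragments needed = ceil((payload - 980) / 976) = ceil(3732/976) = ceil(3.8238) = 4
Number of fragments = 4 + 1 = 5
Fragment sizes (data): 4 * 976 B + 808 B (last, 808 <= 980 OK)
Total bytes sent = payload + n_frags * header = 4712 + 5*20 = 4712 + 100 = 4812 B

5, 4812


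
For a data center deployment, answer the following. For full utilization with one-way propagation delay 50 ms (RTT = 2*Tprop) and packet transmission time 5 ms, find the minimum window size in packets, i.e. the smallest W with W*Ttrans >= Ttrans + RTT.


Given: Ttrans = 5 ms, RTT = 100 ms (= 2 * Tprop, Tprop = 50 ms)
Time until first ACK returns = Ttrans + RTT = 5 + 100 = 105 ms
Need W * Ttrans >= Ttrans + RTT  ->  W >= (Ttrans + RTT) / Ttrans
(Ttrans + RTT) / Ttrans = 105 / 5 = 21
W_min = ceil(21) = 21

21


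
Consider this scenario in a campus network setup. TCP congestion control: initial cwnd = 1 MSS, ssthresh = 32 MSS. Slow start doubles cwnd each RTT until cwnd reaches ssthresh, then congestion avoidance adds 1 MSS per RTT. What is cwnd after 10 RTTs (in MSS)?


RTT 0: cwnd = 1 MSS (initial)
RTT 1: cwnd = 2 MSS (slow start, doubled)
RTT 2: cwnd = 4 MSS (slow start, doubled)
RTT 3: cwnd = 8 MSS (slow start, doubled)
RTT 4: cwnd = 16 MSS (slow start, doubled)
RTT 5: cwnd = 32 MSS (slow start, doubled)
RTT 6: cwnd = 33 MSS (congestion avoidance, +1)
RTT 7: cwnd = 34 MSS (congestion avoidance, +1)
RTT 8: cwnd = 35 MSS (congestion avoidance, +1)
RTT 9: cwnd = 36 MSS (congestion avoidance, +1)
RTT 10: cwnd = 37 MSS (congestion avoidance, +1)

37


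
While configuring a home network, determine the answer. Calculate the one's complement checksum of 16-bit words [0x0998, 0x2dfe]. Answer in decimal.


Given words: [0x0998, 0x2dfe]
Step 1: Sum all words
Raw sum = 2456 + 11774 = 14230
One's complement = ~14230 & 0xFFFF = 51305

51305


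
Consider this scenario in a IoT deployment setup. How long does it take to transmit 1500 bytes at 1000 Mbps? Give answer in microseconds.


Given: packet = 1500 bytes, bandwidth = 1000 Mbps
Packet in bits = 1500 * 8 = 12000 bits
Bandwidth = 1000 * 10^6 = 1000000000 bps
Time = 12000 / 1000000000 seconds
Time in us = 12000 * 10^6 / 1000000000 = 12

12


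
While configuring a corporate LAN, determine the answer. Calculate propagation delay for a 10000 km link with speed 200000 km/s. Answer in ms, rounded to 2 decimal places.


Given: distance = 10000 km, speed = 200000 km/s
Delay = distance / speed = 10000 / 200000 seconds
Delay in ms = 10000 * 1000 / 200000
Delay = 50.0000 ms
Rounded to 2 dp = 50.00 ms

50.00


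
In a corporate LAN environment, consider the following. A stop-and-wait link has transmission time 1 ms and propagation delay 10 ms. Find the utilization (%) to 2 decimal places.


Given: Ttrans = 1 ms, Tprop = 10 ms
RTT = 2 * Tprop = 2 * 10 = 20 ms
U = Ttrans / (Ttrans + RTT)
U = 1 / (1 + 20)
U = 1 / 21 = 0.047619
U% = 4.76%

4.76


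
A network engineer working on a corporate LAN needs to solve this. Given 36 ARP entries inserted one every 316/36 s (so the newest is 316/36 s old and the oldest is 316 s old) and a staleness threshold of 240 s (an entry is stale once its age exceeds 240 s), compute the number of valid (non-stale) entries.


Ages are k * 316/36 s for k = 1..36 (spacing = 8.7778 s).
Entry k is valid iff k * 316/36 <= 240 iff k <= 36 * 240 / 316 = 27.3418
n_valid = floor(27.3418) = 27
(n_stale = 36 - 27 = 9)

27


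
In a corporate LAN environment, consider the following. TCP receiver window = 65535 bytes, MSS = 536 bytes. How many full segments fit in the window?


Given: RWND = 65535 bytes, MSS = 536 bytes
Full segments = floor(RWND / MSS)
Full segments = floor(65535 / 536)
Full segments = floor(122.2668) = 122

122


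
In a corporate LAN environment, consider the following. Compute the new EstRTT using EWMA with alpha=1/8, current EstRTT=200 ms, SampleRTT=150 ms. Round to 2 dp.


Given: EstRTT = 200 ms, SampleRTT = 150 ms, alpha = 1/8
New EstRTT = (1 - alpha) * EstRTT + alpha * SampleRTT
(7/8) * 200 = 175
(1/8) * 150 = 18.75
New EstRTT = 175 + 18.75 = 193.75 ms -> 193.75 ms (2 dp)

193.75


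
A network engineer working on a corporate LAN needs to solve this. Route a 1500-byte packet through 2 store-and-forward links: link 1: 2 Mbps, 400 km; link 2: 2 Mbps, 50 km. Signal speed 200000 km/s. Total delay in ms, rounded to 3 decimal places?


Packet = 1500 bytes = 12000 bits. Store-and-forward: sum (t_trans + t_prop) per link.
Link 1: t_trans = 12000/(2*10^6) s = 6.0000 ms; t_prop = 400/200000 s = 2.0000 ms; subtotal = 8.0000 ms
Link 2: t_trans = 12000/(2*10^6) s = 6.0000 ms; t_prop = 50/200000 s = 0.2500 ms; subtotal = 6.2500 ms
End-to-end = 8.0000 + 6.2500 = 14.2500 ms -> 14.250 ms (3 dp)

14.250


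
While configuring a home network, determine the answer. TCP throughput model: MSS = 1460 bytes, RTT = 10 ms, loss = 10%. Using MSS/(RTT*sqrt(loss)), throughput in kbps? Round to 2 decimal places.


Given: MSS = 1460 bytes, RTT = 10 ms, loss = 10%
RTT in seconds = 10 / 1000 = 0.01
Loss rate = 10% = 0.1
sqrt(loss) = sqrt(0.1) = 0.316227766017
Throughput (bytes/s) = 1460 / (0.01 * 0.316227766017) = 461692.5384
Throughput (kbps) = 461692.5384 * 8 / 1000 = 3693.540307 -> 3693.54 kbps (2 dp)

3693.54


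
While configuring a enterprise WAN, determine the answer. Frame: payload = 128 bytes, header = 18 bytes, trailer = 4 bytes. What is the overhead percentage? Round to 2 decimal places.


Given: payload = 128 B, header = 18 B, trailer = 4 B
Overhead bytes = header + trailer = 18 + 4 = 22
Total frame = payload + overhead = 128 + 22 = 150
Overhead % = 22 / 150 * 100 = 14.6667% -> 14.67% (2 dp)

14.67


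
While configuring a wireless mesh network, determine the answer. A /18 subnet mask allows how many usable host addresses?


Given: subnet mask /18
Host bits = 32 - 18 = 14
Total addresses = 2^14 = 16384
Usable hosts = 16384 - 2 (network + broadcast) = 16382

16382


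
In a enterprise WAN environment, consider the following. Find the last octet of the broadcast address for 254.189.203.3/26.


Given: IP = 254.189.203.3, prefix = /26
Host bits = 32 - 26 = 6
Network last octet = 3 AND mask = 0
Host part size = 2^6 - 1 = 63
Broadcast last octet = 0 OR 63 = 63

63


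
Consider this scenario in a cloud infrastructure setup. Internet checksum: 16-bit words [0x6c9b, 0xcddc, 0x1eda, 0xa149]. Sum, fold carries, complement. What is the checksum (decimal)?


Given words: [0x6c9b, 0xcddc, 0x1eda, 0xa149]
Step 1: Sum all words
Raw sum = 27803 + 52700 + 7898 + 41289 = 129690
Step 2: Fold carry: (64154 + 1) = 64155
One's complement = ~64155 & 0xFFFF = 1380

1380


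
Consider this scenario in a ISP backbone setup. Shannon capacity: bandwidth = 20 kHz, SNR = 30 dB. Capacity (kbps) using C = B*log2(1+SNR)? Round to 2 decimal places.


Given: B = 20 kHz, SNR = 30 dB
SNR linear = 10^(30/10) = 1000
1 + SNR = 1001
log2(1001) = 9.9672262588
C = 20 * 1000 * 9.9672262588 = 199344.5252 bps
C = 199.344525 kbps -> 199.34 kbps (2 dp)

199.34


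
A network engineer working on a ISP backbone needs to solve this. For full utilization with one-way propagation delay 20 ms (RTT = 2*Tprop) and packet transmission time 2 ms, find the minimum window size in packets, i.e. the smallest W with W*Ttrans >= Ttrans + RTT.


Given: Ttrans = 2 ms, RTT = 40 ms (= 2 * Tprop, Tprop = 20 ms)
Time until first ACK returns = Ttrans + RTT = 2 + 40 = 42 ms
Need W * Ttrans >= Ttrans + RTT  ->  W >= (Ttrans + RTT) / Ttrans
(Ttrans + RTT) / Ttrans = 42 / 2 = 21
W_min = ceil(21) = 21

21


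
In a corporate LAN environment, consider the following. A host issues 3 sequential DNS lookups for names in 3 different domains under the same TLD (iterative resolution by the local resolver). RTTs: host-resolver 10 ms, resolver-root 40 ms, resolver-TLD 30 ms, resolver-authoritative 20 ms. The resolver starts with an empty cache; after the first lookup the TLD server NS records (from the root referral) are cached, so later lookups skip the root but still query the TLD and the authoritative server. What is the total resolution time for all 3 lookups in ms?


Lookup 1 (cold cache): local + root + TLD + auth = 10 + 40 + 30 + 20 = 100 ms
Lookups 2..3 (TLD NS cached -> skip root; new domain -> still ask TLD and auth): local + TLD + auth = 10 + 30 + 20 = 60 ms each
Remaining 2 lookups: 2 * 60 = 120 ms
Total = 100 + 120 = 220 ms

220


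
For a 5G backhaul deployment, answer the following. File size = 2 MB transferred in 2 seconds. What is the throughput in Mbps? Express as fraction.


Given: file = 2 MB, time = 2 s
File in Mb = 2 * 8 = 16 Mb
Throughput = 16 / 2 Mbps
Throughput = 8 Mbps

8


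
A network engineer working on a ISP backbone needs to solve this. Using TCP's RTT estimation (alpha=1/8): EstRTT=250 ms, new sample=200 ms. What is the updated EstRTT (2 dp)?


Given: EstRTT = 250 ms, SampleRTT = 200 ms, alpha = 1/8
New EstRTT = (1 - alpha) * EstRTT + alpha * SampleRTT
(7/8) * 250 = 218.75
(1/8) * 200 = 25
New EstRTT = 218.75 + 25 = 243.75 ms -> 243.75 ms (2 dp)

243.75


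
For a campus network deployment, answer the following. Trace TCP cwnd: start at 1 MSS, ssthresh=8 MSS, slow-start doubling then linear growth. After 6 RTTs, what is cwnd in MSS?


RTT 0: cwnd = 1 MSS (initial)
RTT 1: cwnd = 2 MSS (slow start, doubled)
RTT 2: cwnd = 4 MSS (slow start, doubled)
RTT 3: cwnd = 8 MSS (slow start, doubled)
RTT 4: cwnd = 9 MSS (congestion avoidance, +1)
RTT 5: cwnd = 10 MSS (congestion avoidance, +1)
RTT 6: cwnd = 11 MSS (congestion avoidance, +1)

11


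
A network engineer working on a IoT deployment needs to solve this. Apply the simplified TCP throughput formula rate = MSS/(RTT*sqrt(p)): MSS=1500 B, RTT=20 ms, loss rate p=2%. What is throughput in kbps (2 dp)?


Given: MSS = 1500 bytes, RTT = 20 ms, loss = 2%
RTT in seconds = 20 / 1000 = 0.02
Loss rate = 2% = 0.02
sqrt(loss) = sqrt(0.02) = 0.141421356237
Throughput (bytes/s) = 1500 / (0.02 * 0.141421356237) = 530330.0859
Throughput (kbps) = 530330.0859 * 8 / 1000 = 4242.640687 -> 4242.64 kbps (2 dp)

4242.64


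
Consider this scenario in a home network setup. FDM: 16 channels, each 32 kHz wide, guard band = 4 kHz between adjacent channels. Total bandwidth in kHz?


Given: 16 channels, 32 kHz each, guard = 4 kHz
Channel bandwidth = 16 * 32 = 512 kHz
Guard bands = 15 gaps * 4 kHz = 60 kHz
Total = 512 + 60 = 572 kHz

572


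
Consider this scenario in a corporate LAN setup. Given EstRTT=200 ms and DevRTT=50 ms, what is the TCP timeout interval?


Given: EstRTT = 200 ms, DevRTT = 50 ms
Timeout = EstRTT + 4 * DevRTT
4 * DevRTT = 4 * 50 = 200
Timeout = 200 + 200 = 400 ms

400


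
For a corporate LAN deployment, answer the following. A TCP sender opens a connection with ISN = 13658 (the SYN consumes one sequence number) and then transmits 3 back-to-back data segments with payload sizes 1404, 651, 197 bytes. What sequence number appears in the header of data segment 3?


The SYN occupies sequence number ISN = 13658, so the first data byte is ISN + 1 = 13659.
SEQ of data segment i = (ISN + 1) + sum of payload sizes of segments 1..i-1.
Segment 1: SEQ = 13659, payload = 1404 bytes
Segment 2: SEQ = 15063, payload = 651 bytes
Segment 3: SEQ = 15714, payload = 197 bytes
SEQ of segment 3 = 13659 + 1404 + 651 = 15714

15714


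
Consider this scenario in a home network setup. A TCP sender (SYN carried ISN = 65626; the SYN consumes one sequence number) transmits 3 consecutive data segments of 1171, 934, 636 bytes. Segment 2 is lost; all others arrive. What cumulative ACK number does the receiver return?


SYN uses sequence number 65626; first data byte = ISN + 1 = 65627.
Segment 1: SEQ = 65627, len = 1171 B, covers [65627, 66797]
Segment 2: SEQ = 66798, len = 934 B, covers [66798, 67731] [LOST]
Segment 3: SEQ = 67732, len = 636 B, covers [67732, 68367]
In-order data received: bytes [65627, 66797] (segments 1..1).
Segment 2 missing -> gap begins at byte 66798; later segments buffered out of order.
Cumulative ACK = next expected in-order byte = 65627 + 1171 = 66798

66798


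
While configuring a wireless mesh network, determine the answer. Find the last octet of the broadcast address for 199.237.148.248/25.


Given: IP = 199.237.148.248, prefix = /25
Host bits = 32 - 25 = 7
Network last octet = 248 AND mask = 128
Host part size = 2^7 - 1 = 127
Broadcast last octet = 128 OR 127 = 255

255


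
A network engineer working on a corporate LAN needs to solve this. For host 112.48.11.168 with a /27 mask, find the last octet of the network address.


Given: IP = 112.48.11.168, prefix = /27
Subnet mask = 255.255.255.224
Last octet of IP: 168
Last octet of mask: 224
Network last octet = 168 AND 224 = 160

160


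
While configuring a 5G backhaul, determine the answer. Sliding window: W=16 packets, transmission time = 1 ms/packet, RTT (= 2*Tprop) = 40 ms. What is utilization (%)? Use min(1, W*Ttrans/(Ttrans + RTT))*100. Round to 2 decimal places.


Given: W = 16, Ttrans = 1 ms, RTT = 40 ms (= 2 * Tprop, Tprop = 20 ms)
Cycle time = Ttrans + RTT = 1 + 40 = 41 ms (first packet sent until its ACK returns)
W * Ttrans = 16 * 1 = 16 ms of sending per cycle
W * Ttrans / (Ttrans + RTT) = 16 / 41 = 0.390244
U = min(1, 0.390244) = 0.390244
U% = 39.02%

39.02


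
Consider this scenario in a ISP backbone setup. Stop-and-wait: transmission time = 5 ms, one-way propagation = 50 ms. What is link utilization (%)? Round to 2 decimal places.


Given: Ttrans = 5 ms, Tprop = 50 ms
RTT = 2 * Tprop = 2 * 50 = 100 ms
U = Ttrans / (Ttrans + RTT)
U = 5 / (5 + 100)
U = 5 / 105 = 0.047619
U% = 4.76%

4.76


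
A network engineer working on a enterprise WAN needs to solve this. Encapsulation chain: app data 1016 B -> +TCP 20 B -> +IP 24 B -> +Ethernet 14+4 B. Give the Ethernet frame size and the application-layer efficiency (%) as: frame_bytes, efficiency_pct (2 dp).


TCP segment = 1016 + 20 = 1036 B
IP packet = 1036 + 24 = 1060 B
Ethernet frame = 1060 + 14 + 4 = 1078 B
Efficiency = app / frame = 1016 / 1078 = 0.942486 = 94.2486% -> 94.25% (2 dp)

1078, 94.25


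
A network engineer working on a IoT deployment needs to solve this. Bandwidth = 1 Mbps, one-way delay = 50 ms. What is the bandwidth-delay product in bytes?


Given: bandwidth = 1 Mbps, delay = 50 ms
BDP in bits = 1 * 10^6 * 50 / 1000
BDP in bits = 50000
BDP in bytes = 50000 / 8 = 6250

6250


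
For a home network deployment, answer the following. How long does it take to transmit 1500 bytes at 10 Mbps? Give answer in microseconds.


Given: packet = 1500 bytes, bandwidth = 10 Mbps
Packet in bits = 1500 * 8 = 12000 bits
Bandwidth = 10 * 10^6 = 10000000 bps
Time = 12000 / 10000000 seconds
Time in us = 12000 * 10^6 / 10000000 = 1200

1200


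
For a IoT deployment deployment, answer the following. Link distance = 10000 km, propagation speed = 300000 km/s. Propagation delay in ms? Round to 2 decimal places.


Given: distance = 10000 km, speed = 300000 km/s
Delay = distance / speed = 10000 / 300000 seconds
Delay in ms = 10000 * 1000 / 300000
Delay = 33.3333 ms
Rounded to 2 dp = 33.33 ms

33.33


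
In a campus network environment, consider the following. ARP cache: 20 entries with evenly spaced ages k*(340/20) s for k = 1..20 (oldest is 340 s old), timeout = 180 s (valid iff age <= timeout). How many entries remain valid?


Ages are k * 340/20 s for k = 1..20 (spacing = 17.0000 s).
Entry k is valid iff k * 340/20 <= 180 iff k <= 20 * 180 / 340 = 10.5882
n_valid = floor(10.5882) = 10
(n_stale = 20 - 10 = 10)

10


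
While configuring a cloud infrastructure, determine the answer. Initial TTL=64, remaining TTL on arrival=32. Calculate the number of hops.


Given: initial TTL = 64, received TTL = 32
Hops = initial TTL - received TTL
Hops = 64 - 32 = 32

32


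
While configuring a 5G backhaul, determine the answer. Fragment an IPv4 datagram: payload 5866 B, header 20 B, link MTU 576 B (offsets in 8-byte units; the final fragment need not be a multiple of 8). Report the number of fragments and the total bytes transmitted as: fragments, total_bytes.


Max data per non-final fragment = floor((MTU - header)/8)*8 = floor((576 - 20)/8)*8 = floor(556/8)*8 = 552 B
Final fragment needs no 8-byte alignment: it can carry up to MTU - header = 556 B
Non-final fragments needed = ceil((payload - 556) / 552) = ceil(5310/552) = ceil(9.6196) = 10
Number of fragments = 10 + 1 = 11
Fragment sizes (data): 10 * 552 B + 346 B (last, 346 <= 556 OK)
Total bytes sent = payload + n_frags * header = 5866 + 11*20 = 5866 + 220 = 6086 B

11, 6086


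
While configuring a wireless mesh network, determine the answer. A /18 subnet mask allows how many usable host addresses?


Given: subnet mask /18
Host bits = 32 - 18 = 14
Total addresses = 2^14 = 16384
Usable hosts = 16384 - 2 (network + broadcast) = 16382

16382


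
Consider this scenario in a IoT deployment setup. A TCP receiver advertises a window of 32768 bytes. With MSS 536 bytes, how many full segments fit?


Given: RWND = 32768 bytes, MSS = 536 bytes
Full segments = floor(RWND / MSS)
Full segments = floor(32768 / 536)
Full segments = floor(61.1343) = 61

61


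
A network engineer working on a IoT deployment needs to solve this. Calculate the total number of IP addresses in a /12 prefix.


Given: CIDR prefix /12
Host bits = 32 - 12 = 20
Total addresses = 2^20 = 1048576

1048576
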